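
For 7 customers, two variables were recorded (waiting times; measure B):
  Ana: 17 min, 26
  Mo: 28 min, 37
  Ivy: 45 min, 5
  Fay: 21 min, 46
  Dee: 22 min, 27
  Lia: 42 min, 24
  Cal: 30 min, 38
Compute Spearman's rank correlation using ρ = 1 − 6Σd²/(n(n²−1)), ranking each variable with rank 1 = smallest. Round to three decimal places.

-0.500

Ranks of variable 1: 1, 4, 7, 2, 3, 6, 5
Ranks of variable 2: 3, 5, 1, 7, 4, 2, 6
d = r₁ − r₂: -2, -1, 6, -5, -1, 4, -1
d²: 4, 1, 36, 25, 1, 16, 1; Σd² = 84
ρ = 1 − 6·84/(7·48) = 1 − 504/336 = -0.500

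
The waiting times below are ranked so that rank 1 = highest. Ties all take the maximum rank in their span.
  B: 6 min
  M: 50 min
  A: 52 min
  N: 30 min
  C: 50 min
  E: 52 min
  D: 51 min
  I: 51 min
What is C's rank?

Sorted (descending): 52, 52, 51, 51, 50, 50, 30, 6
The 2 values of 52 occupy positions 1–2 → each gets rank 2.
The 2 values of 51 occupy positions 3–4 → each gets rank 4.
The 2 values of 50 occupy positions 5–6 → each gets rank 6.
C has value 50 min → rank 6.

6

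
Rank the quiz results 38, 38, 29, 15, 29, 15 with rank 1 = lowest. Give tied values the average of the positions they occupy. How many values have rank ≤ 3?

Sorted (ascending): 15, 15, 29, 29, 38, 38
The 2 values of 15 occupy positions 1–2 → average rank (1+2)/2 = 1.5.
The 2 values of 29 occupy positions 3–4 → average rank (3+4)/2 = 3.5.
The 2 values of 38 occupy positions 5–6 → average rank (5+6)/2 = 5.5.
Ranks ≤ 3: {1.5, 1.5} → 2 values.

2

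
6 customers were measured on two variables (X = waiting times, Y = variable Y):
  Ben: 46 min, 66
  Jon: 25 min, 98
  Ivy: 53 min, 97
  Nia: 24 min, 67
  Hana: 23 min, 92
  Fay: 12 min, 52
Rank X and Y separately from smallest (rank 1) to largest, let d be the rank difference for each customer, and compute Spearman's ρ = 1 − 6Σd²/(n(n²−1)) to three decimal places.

0.486

Ranks of variable 1: 5, 4, 6, 3, 2, 1
Ranks of variable 2: 2, 6, 5, 3, 4, 1
d = r₁ − r₂: 3, -2, 1, 0, -2, 0
d²: 9, 4, 1, 0, 4, 0; Σd² = 18
ρ = 1 − 6·18/(6·35) = 1 − 108/210 = 0.486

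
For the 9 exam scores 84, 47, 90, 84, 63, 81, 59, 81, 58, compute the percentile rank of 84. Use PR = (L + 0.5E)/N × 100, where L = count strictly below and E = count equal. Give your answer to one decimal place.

N = 9.
Strictly below 84: 6. Equal to 84: 2.
PR = (6 + 0.5·2)/9 × 100 = 77.8

77.8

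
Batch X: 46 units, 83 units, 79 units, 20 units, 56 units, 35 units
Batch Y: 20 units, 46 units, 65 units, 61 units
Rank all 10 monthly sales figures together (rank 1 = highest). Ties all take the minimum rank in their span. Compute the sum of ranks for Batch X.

31

Sorted (descending): 83, 79, 65, 61, 56, 46, 46, 35, 20, 20
The 2 values of 46 occupy positions 6–7 → each gets rank 6.
The 2 values of 20 occupy positions 9–10 → each gets rank 9.
Batch X values → pooled ranks: 46→6, 83→1, 79→2, 20→9, 56→5, 35→8
Rank sum = 6 + 1 + 2 + 9 + 5 + 8 = 31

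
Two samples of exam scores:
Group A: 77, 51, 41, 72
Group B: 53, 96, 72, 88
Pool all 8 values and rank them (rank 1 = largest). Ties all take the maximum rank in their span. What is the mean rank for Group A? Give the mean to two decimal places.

Sorted (descending): 96, 88, 77, 72, 72, 53, 51, 41
The 2 values of 72 occupy positions 4–5 → each gets rank 5.
Group A values → pooled ranks: 77→3, 51→7, 41→8, 72→5
Mean rank = (3 + 7 + 8 + 5) / 4 = 5.75

5.75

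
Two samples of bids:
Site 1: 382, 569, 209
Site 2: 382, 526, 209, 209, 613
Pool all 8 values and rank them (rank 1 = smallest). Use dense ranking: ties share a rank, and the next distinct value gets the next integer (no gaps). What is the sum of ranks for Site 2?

12

Sorted (ascending): 209, 209, 209, 382, 382, 526, 569, 613
The 3 values of 209 share dense rank 1.
The 2 values of 382 share dense rank 2.
Remaining distinct values take the next consecutive integers.
Site 2 values → pooled ranks: 382→2, 526→3, 209→1, 209→1, 613→5
Rank sum = 2 + 3 + 1 + 1 + 5 = 12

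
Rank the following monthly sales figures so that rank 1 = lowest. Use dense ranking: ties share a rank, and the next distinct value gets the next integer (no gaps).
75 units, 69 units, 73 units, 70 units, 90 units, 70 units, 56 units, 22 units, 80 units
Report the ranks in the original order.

6, 3, 5, 4, 8, 4, 2, 1, 7

Sorted (ascending): 22, 56, 69, 70, 70, 73, 75, 80, 90
The 2 values of 70 share dense rank 4.
Remaining distinct values take the next consecutive integers.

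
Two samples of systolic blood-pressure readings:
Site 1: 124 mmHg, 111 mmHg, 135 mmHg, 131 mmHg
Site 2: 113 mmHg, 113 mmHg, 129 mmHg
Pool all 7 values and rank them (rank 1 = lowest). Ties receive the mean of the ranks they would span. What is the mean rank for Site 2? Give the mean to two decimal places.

3.33

Sorted (ascending): 111, 113, 113, 124, 129, 131, 135
The 2 values of 113 occupy positions 2–3 → average rank (2+3)/2 = 2.5.
Site 2 values → pooled ranks: 113→2.5, 113→2.5, 129→5
Mean rank = (2.5 + 2.5 + 5) / 3 = 3.33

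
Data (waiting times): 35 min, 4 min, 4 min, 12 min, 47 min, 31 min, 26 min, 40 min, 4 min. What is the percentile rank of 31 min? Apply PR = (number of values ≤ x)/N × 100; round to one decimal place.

N = 9.
Strictly below 31: 5. Equal to 31: 1.
PR = 6/9 × 100 = 66.7

66.7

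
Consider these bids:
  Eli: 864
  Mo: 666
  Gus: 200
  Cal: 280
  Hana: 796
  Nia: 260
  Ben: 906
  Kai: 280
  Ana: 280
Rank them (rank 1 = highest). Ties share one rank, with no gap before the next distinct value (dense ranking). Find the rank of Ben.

1

Sorted (descending): 906, 864, 796, 666, 280, 280, 280, 260, 200
The 3 values of 280 share dense rank 5.
Remaining distinct values take the next consecutive integers.
Ben has value 906 → rank 1.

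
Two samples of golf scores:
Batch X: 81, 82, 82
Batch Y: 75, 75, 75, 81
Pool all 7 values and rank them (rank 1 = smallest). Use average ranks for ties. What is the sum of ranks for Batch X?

Sorted (ascending): 75, 75, 75, 81, 81, 82, 82
The 3 values of 75 occupy positions 1–3 → average rank 2.
The 2 values of 81 occupy positions 4–5 → average rank (4+5)/2 = 4.5.
The 2 values of 82 occupy positions 6–7 → average rank (6+7)/2 = 6.5.
Batch X values → pooled ranks: 81→4.5, 82→6.5, 82→6.5
Rank sum = 4.5 + 6.5 + 6.5 = 17.5

17.5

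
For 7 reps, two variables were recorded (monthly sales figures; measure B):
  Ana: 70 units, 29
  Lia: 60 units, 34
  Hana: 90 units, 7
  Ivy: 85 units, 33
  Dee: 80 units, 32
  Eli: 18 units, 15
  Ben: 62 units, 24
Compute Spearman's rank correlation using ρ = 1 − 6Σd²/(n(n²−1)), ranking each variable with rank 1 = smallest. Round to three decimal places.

-0.107

Ranks of variable 1: 4, 2, 7, 6, 5, 1, 3
Ranks of variable 2: 4, 7, 1, 6, 5, 2, 3
d = r₁ − r₂: 0, -5, 6, 0, 0, -1, 0
d²: 0, 25, 36, 0, 0, 1, 0; Σd² = 62
ρ = 1 − 6·62/(7·48) = 1 − 372/336 = -0.107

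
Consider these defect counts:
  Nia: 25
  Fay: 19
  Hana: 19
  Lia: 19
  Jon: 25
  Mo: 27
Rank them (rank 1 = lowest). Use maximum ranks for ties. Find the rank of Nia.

Sorted (ascending): 19, 19, 19, 25, 25, 27
The 3 values of 19 occupy positions 1–3 → each gets rank 3.
The 2 values of 25 occupy positions 4–5 → each gets rank 5.
Nia has value 25 → rank 5.

5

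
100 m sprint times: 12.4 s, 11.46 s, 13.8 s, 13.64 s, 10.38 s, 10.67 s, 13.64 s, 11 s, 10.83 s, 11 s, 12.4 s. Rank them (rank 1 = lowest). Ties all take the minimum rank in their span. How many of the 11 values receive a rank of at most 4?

5

Sorted (ascending): 10.38, 10.67, 10.83, 11, 11, 11.46, 12.4, 12.4, 13.64, 13.64, 13.8
The 2 values of 11 occupy positions 4–5 → each gets rank 4.
The 2 values of 12.4 occupy positions 7–8 → each gets rank 7.
The 2 values of 13.64 occupy positions 9–10 → each gets rank 9.
Ranks ≤ 4: {1, 2, 3, 4, 4} → 5 values.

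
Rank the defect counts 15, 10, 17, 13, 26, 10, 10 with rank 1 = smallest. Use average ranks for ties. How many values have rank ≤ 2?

3

Sorted (ascending): 10, 10, 10, 13, 15, 17, 26
The 3 values of 10 occupy positions 1–3 → average rank 2.
Ranks ≤ 2: {2, 2, 2} → 3 values.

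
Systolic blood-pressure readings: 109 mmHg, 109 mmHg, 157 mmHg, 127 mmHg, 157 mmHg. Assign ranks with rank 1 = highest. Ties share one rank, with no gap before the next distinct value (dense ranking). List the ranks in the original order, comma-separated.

Sorted (descending): 157, 157, 127, 109, 109
The 2 values of 157 share dense rank 1.
The 2 values of 109 share dense rank 3.
Remaining distinct values take the next consecutive integers.

3, 3, 1, 2, 1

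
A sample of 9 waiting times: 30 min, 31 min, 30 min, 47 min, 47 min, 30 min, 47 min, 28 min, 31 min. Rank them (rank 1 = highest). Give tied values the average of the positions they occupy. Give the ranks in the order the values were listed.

Sorted (descending): 47, 47, 47, 31, 31, 30, 30, 30, 28
The 3 values of 47 occupy positions 1–3 → average rank 2.
The 2 values of 31 occupy positions 4–5 → average rank (4+5)/2 = 4.5.
The 3 values of 30 occupy positions 6–8 → average rank 7.

7, 4.5, 7, 2, 2, 7, 2, 9, 4.5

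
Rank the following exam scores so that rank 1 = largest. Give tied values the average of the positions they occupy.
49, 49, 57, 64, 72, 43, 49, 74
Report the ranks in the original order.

Sorted (descending): 74, 72, 64, 57, 49, 49, 49, 43
The 3 values of 49 occupy positions 5–7 → average rank 6.

6, 6, 4, 3, 2, 8, 6, 1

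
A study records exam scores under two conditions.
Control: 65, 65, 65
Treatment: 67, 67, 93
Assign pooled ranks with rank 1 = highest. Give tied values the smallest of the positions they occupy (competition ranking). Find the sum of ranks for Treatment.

Sorted (descending): 93, 67, 67, 65, 65, 65
The 2 values of 67 occupy positions 2–3 → each gets rank 2.
The 3 values of 65 occupy positions 4–6 → each gets rank 4.
Treatment values → pooled ranks: 67→2, 67→2, 93→1
Rank sum = 2 + 2 + 1 = 5

5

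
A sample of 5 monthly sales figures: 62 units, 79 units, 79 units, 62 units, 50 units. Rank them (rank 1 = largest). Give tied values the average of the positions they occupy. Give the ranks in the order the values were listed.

3.5, 1.5, 1.5, 3.5, 5

Sorted (descending): 79, 79, 62, 62, 50
The 2 values of 79 occupy positions 1–2 → average rank (1+2)/2 = 1.5.
The 2 values of 62 occupy positions 3–4 → average rank (3+4)/2 = 3.5.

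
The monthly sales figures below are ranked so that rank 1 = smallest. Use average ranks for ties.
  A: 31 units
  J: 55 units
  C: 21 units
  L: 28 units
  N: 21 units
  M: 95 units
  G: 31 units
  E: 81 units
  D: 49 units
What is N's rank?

Sorted (ascending): 21, 21, 28, 31, 31, 49, 55, 81, 95
The 2 values of 21 occupy positions 1–2 → average rank (1+2)/2 = 1.5.
The 2 values of 31 occupy positions 4–5 → average rank (4+5)/2 = 4.5.
N has value 21 units → rank 1.5.

1.5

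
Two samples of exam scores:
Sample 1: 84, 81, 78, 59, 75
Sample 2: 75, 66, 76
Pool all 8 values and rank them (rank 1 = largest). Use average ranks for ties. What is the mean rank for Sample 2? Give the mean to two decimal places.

5.50

Sorted (descending): 84, 81, 78, 76, 75, 75, 66, 59
The 2 values of 75 occupy positions 5–6 → average rank (5+6)/2 = 5.5.
Sample 2 values → pooled ranks: 75→5.5, 66→7, 76→4
Mean rank = (5.5 + 7 + 4) / 3 = 5.50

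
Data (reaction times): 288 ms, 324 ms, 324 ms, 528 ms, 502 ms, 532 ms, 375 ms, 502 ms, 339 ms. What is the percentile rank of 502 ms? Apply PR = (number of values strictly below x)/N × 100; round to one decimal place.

55.6

N = 9.
Strictly below 502: 5. Equal to 502: 2.
PR = 5/9 × 100 = 55.6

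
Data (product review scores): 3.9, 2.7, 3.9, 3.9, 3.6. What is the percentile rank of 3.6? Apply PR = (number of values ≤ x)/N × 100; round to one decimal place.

40.0

N = 5.
Strictly below 3.6: 1. Equal to 3.6: 1.
PR = 2/5 × 100 = 40.0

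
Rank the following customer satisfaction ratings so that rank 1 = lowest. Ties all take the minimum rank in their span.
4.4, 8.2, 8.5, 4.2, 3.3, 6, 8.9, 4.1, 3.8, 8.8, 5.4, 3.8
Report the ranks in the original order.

Sorted (ascending): 3.3, 3.8, 3.8, 4.1, 4.2, 4.4, 5.4, 6, 8.2, 8.5, 8.8, 8.9
The 2 values of 3.8 occupy positions 2–3 → each gets rank 2.

6, 9, 10, 5, 1, 8, 12, 4, 2, 11, 7, 2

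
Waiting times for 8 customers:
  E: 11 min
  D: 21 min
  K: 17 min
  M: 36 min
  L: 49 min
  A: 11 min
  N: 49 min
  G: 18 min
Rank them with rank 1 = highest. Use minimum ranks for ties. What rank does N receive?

Sorted (descending): 49, 49, 36, 21, 18, 17, 11, 11
The 2 values of 49 occupy positions 1–2 → each gets rank 1.
The 2 values of 11 occupy positions 7–8 → each gets rank 7.
N has value 49 min → rank 1.

1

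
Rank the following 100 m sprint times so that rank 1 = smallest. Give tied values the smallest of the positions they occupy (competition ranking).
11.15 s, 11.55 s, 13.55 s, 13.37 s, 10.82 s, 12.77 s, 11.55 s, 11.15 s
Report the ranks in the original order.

2, 4, 8, 7, 1, 6, 4, 2

Sorted (ascending): 10.82, 11.15, 11.15, 11.55, 11.55, 12.77, 13.37, 13.55
The 2 values of 11.15 occupy positions 2–3 → each gets rank 2.
The 2 values of 11.55 occupy positions 4–5 → each gets rank 4.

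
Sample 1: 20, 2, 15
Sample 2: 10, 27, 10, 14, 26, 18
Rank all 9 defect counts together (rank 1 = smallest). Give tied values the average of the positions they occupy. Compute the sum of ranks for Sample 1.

13

Sorted (ascending): 2, 10, 10, 14, 15, 18, 20, 26, 27
The 2 values of 10 occupy positions 2–3 → average rank (2+3)/2 = 2.5.
Sample 1 values → pooled ranks: 20→7, 2→1, 15→5
Rank sum = 7 + 1 + 5 = 13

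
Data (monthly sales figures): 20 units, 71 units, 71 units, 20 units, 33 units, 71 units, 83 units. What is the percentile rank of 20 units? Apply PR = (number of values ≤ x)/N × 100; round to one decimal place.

N = 7.
Strictly below 20: 0. Equal to 20: 2.
PR = 2/7 × 100 = 28.6

28.6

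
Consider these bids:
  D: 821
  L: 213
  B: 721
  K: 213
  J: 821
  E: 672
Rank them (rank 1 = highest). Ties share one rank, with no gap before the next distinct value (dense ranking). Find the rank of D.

Sorted (descending): 821, 821, 721, 672, 213, 213
The 2 values of 821 share dense rank 1.
The 2 values of 213 share dense rank 4.
Remaining distinct values take the next consecutive integers.
D has value 821 → rank 1.

1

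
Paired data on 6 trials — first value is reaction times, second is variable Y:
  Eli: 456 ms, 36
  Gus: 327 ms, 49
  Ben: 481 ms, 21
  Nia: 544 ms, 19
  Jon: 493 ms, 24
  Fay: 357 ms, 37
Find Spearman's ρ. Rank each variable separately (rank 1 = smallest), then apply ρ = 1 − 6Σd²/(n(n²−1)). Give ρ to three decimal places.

Ranks of variable 1: 3, 1, 4, 6, 5, 2
Ranks of variable 2: 4, 6, 2, 1, 3, 5
d = r₁ − r₂: -1, -5, 2, 5, 2, -3
d²: 1, 25, 4, 25, 4, 9; Σd² = 68
ρ = 1 − 6·68/(6·35) = 1 − 408/210 = -0.943

-0.943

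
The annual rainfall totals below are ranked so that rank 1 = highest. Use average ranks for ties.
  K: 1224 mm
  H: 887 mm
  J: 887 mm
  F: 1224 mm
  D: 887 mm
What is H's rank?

Sorted (descending): 1224, 1224, 887, 887, 887
The 2 values of 1224 occupy positions 1–2 → average rank (1+2)/2 = 1.5.
The 3 values of 887 occupy positions 3–5 → average rank 4.
H has value 887 mm → rank 4.

4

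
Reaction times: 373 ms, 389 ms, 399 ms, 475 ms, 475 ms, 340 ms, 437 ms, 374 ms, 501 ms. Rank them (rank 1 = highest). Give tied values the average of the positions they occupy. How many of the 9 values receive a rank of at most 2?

1

Sorted (descending): 501, 475, 475, 437, 399, 389, 374, 373, 340
The 2 values of 475 occupy positions 2–3 → average rank (2+3)/2 = 2.5.
Ranks ≤ 2: {1} → 1 value.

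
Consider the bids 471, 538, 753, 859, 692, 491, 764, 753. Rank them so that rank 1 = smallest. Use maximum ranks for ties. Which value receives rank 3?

538

Sorted (ascending): 471, 491, 538, 692, 753, 753, 764, 859
The 2 values of 753 occupy positions 5–6 → each gets rank 6.
Rank 3 → value 538.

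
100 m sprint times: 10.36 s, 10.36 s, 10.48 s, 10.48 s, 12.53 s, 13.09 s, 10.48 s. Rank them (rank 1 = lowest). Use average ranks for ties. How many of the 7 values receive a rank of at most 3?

Sorted (ascending): 10.36, 10.36, 10.48, 10.48, 10.48, 12.53, 13.09
The 2 values of 10.36 occupy positions 1–2 → average rank (1+2)/2 = 1.5.
The 3 values of 10.48 occupy positions 3–5 → average rank 4.
Ranks ≤ 3: {1.5, 1.5} → 2 values.

2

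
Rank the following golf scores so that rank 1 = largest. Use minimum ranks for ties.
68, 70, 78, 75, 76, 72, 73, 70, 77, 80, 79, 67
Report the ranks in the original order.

Sorted (descending): 80, 79, 78, 77, 76, 75, 73, 72, 70, 70, 68, 67
The 2 values of 70 occupy positions 9–10 → each gets rank 9.

11, 9, 3, 6, 5, 8, 7, 9, 4, 1, 2, 12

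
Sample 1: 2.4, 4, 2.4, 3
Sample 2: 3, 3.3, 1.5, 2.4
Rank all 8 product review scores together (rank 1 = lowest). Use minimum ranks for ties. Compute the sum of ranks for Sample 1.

Sorted (ascending): 1.5, 2.4, 2.4, 2.4, 3, 3, 3.3, 4
The 3 values of 2.4 occupy positions 2–4 → each gets rank 2.
The 2 values of 3 occupy positions 5–6 → each gets rank 5.
Sample 1 values → pooled ranks: 2.4→2, 4→8, 2.4→2, 3→5
Rank sum = 2 + 8 + 2 + 5 = 17

17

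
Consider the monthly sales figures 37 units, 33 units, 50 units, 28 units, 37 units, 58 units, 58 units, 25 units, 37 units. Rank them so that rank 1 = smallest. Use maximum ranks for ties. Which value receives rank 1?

Sorted (ascending): 25, 28, 33, 37, 37, 37, 50, 58, 58
The 3 values of 37 occupy positions 4–6 → each gets rank 6.
The 2 values of 58 occupy positions 8–9 → each gets rank 9.
Rank 1 → value 25.

25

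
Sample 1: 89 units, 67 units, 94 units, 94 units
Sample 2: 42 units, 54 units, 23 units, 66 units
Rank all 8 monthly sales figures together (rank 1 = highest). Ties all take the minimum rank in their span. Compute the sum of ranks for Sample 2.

26

Sorted (descending): 94, 94, 89, 67, 66, 54, 42, 23
The 2 values of 94 occupy positions 1–2 → each gets rank 1.
Sample 2 values → pooled ranks: 42→7, 54→6, 23→8, 66→5
Rank sum = 7 + 6 + 8 + 5 = 26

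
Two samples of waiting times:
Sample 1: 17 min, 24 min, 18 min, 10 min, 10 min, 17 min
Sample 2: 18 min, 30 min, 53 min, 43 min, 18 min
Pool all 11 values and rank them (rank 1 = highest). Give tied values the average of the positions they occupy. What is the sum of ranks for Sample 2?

18

Sorted (descending): 53, 43, 30, 24, 18, 18, 18, 17, 17, 10, 10
The 3 values of 18 occupy positions 5–7 → average rank 6.
The 2 values of 17 occupy positions 8–9 → average rank (8+9)/2 = 8.5.
The 2 values of 10 occupy positions 10–11 → average rank (10+11)/2 = 10.5.
Sample 2 values → pooled ranks: 18→6, 30→3, 53→1, 43→2, 18→6
Rank sum = 6 + 3 + 1 + 2 + 6 = 18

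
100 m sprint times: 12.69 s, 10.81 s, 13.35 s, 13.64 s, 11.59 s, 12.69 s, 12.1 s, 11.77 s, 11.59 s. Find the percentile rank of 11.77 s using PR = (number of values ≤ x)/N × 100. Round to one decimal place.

N = 9.
Strictly below 11.77: 3. Equal to 11.77: 1.
PR = 4/9 × 100 = 44.4

44.4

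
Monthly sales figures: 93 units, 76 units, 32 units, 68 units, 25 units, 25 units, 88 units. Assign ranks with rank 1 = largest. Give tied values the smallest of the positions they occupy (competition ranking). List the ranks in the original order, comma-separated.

Sorted (descending): 93, 88, 76, 68, 32, 25, 25
The 2 values of 25 occupy positions 6–7 → each gets rank 6.

1, 3, 5, 4, 6, 6, 2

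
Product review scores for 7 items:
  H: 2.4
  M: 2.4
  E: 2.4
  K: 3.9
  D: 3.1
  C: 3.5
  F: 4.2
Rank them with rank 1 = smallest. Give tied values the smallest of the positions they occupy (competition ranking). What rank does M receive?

1

Sorted (ascending): 2.4, 2.4, 2.4, 3.1, 3.5, 3.9, 4.2
The 3 values of 2.4 occupy positions 1–3 → each gets rank 1.
M has value 2.4 → rank 1.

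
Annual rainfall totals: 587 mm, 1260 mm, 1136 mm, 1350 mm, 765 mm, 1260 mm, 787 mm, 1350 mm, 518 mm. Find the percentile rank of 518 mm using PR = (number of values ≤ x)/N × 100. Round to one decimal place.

N = 9.
Strictly below 518: 0. Equal to 518: 1.
PR = 1/9 × 100 = 11.1

11.1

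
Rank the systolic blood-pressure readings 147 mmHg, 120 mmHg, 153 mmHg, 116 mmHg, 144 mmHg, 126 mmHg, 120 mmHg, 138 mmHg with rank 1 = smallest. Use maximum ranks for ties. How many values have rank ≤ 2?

1

Sorted (ascending): 116, 120, 120, 126, 138, 144, 147, 153
The 2 values of 120 occupy positions 2–3 → each gets rank 3.
Ranks ≤ 2: {1} → 1 value.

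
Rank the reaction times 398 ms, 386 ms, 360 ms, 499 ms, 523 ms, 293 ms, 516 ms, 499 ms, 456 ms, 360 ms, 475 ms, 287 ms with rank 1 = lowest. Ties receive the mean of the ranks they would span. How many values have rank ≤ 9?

8

Sorted (ascending): 287, 293, 360, 360, 386, 398, 456, 475, 499, 499, 516, 523
The 2 values of 360 occupy positions 3–4 → average rank (3+4)/2 = 3.5.
The 2 values of 499 occupy positions 9–10 → average rank (9+10)/2 = 9.5.
Ranks ≤ 9: {1, 2, 3.5, 3.5, 5, 6, 7, 8} → 8 values.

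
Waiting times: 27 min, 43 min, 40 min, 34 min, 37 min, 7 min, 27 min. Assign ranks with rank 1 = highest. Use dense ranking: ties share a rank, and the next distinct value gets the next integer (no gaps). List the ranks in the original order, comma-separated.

5, 1, 2, 4, 3, 6, 5

Sorted (descending): 43, 40, 37, 34, 27, 27, 7
The 2 values of 27 share dense rank 5.
Remaining distinct values take the next consecutive integers.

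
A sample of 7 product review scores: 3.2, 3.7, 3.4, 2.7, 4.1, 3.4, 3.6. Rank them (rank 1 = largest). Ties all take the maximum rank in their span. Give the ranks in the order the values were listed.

Sorted (descending): 4.1, 3.7, 3.6, 3.4, 3.4, 3.2, 2.7
The 2 values of 3.4 occupy positions 4–5 → each gets rank 5.

6, 2, 5, 7, 1, 5, 3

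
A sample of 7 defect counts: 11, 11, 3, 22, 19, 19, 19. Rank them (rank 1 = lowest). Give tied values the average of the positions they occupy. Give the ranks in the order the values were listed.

Sorted (ascending): 3, 11, 11, 19, 19, 19, 22
The 2 values of 11 occupy positions 2–3 → average rank (2+3)/2 = 2.5.
The 3 values of 19 occupy positions 4–6 → average rank 5.

2.5, 2.5, 1, 7, 5, 5, 5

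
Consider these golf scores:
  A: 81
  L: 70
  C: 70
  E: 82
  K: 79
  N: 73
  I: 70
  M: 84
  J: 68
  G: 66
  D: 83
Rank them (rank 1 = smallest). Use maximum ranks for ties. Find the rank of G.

Sorted (ascending): 66, 68, 70, 70, 70, 73, 79, 81, 82, 83, 84
The 3 values of 70 occupy positions 3–5 → each gets rank 5.
G has value 66 → rank 1.

1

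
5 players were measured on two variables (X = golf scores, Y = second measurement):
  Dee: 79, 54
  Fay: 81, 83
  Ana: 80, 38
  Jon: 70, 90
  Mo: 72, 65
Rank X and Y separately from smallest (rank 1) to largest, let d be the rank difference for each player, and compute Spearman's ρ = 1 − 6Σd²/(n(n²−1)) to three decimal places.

-0.400

Ranks of variable 1: 3, 5, 4, 1, 2
Ranks of variable 2: 2, 4, 1, 5, 3
d = r₁ − r₂: 1, 1, 3, -4, -1
d²: 1, 1, 9, 16, 1; Σd² = 28
ρ = 1 − 6·28/(5·24) = 1 − 168/120 = -0.400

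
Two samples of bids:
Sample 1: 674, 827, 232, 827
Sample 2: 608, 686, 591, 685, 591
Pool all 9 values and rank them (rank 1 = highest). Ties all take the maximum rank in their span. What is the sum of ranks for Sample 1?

Sorted (descending): 827, 827, 686, 685, 674, 608, 591, 591, 232
The 2 values of 827 occupy positions 1–2 → each gets rank 2.
The 2 values of 591 occupy positions 7–8 → each gets rank 8.
Sample 1 values → pooled ranks: 674→5, 827→2, 232→9, 827→2
Rank sum = 5 + 2 + 9 + 2 = 18

18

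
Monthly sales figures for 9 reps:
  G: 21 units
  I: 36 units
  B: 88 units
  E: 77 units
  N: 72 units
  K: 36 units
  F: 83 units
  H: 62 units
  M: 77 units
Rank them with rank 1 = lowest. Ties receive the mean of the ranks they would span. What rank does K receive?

Sorted (ascending): 21, 36, 36, 62, 72, 77, 77, 83, 88
The 2 values of 36 occupy positions 2–3 → average rank (2+3)/2 = 2.5.
The 2 values of 77 occupy positions 6–7 → average rank (6+7)/2 = 6.5.
K has value 36 units → rank 2.5.

2.5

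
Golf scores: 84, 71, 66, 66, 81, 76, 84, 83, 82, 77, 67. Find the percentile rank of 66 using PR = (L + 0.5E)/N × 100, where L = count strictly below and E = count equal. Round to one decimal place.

9.1

N = 11.
Strictly below 66: 0. Equal to 66: 2.
PR = (0 + 0.5·2)/11 × 100 = 9.1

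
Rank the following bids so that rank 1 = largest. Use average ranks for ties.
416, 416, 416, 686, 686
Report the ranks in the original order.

4, 4, 4, 1.5, 1.5

Sorted (descending): 686, 686, 416, 416, 416
The 2 values of 686 occupy positions 1–2 → average rank (1+2)/2 = 1.5.
The 3 values of 416 occupy positions 3–5 → average rank 4.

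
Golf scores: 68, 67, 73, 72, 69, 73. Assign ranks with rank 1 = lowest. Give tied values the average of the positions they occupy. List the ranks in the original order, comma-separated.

2, 1, 5.5, 4, 3, 5.5

Sorted (ascending): 67, 68, 69, 72, 73, 73
The 2 values of 73 occupy positions 5–6 → average rank (5+6)/2 = 5.5.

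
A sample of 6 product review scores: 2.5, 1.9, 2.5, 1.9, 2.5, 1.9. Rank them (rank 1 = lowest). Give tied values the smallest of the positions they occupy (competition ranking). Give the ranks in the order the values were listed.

Sorted (ascending): 1.9, 1.9, 1.9, 2.5, 2.5, 2.5
The 3 values of 1.9 occupy positions 1–3 → each gets rank 1.
The 3 values of 2.5 occupy positions 4–6 → each gets rank 4.

4, 1, 4, 1, 4, 1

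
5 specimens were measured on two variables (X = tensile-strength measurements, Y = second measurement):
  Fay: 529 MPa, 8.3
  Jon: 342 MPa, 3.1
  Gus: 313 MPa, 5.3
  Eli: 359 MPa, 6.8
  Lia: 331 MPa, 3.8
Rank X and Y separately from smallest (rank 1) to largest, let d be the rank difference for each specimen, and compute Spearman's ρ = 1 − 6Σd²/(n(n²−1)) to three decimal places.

Ranks of variable 1: 5, 3, 1, 4, 2
Ranks of variable 2: 5, 1, 3, 4, 2
d = r₁ − r₂: 0, 2, -2, 0, 0
d²: 0, 4, 4, 0, 0; Σd² = 8
ρ = 1 − 6·8/(5·24) = 1 − 48/120 = 0.600

0.600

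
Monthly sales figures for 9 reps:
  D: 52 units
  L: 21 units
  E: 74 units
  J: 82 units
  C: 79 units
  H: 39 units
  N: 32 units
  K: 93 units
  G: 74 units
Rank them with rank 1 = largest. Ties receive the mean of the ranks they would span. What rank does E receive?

Sorted (descending): 93, 82, 79, 74, 74, 52, 39, 32, 21
The 2 values of 74 occupy positions 4–5 → average rank (4+5)/2 = 4.5.
E has value 74 units → rank 4.5.

4.5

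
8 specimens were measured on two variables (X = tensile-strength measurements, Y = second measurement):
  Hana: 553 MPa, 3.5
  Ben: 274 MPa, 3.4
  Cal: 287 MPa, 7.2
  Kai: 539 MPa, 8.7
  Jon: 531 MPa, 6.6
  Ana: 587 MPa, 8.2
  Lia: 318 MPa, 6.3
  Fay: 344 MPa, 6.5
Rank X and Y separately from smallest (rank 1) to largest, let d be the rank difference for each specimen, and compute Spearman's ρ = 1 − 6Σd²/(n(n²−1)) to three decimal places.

0.452

Ranks of variable 1: 7, 1, 2, 6, 5, 8, 3, 4
Ranks of variable 2: 2, 1, 6, 8, 5, 7, 3, 4
d = r₁ − r₂: 5, 0, -4, -2, 0, 1, 0, 0
d²: 25, 0, 16, 4, 0, 1, 0, 0; Σd² = 46
ρ = 1 − 6·46/(8·63) = 1 − 276/504 = 0.452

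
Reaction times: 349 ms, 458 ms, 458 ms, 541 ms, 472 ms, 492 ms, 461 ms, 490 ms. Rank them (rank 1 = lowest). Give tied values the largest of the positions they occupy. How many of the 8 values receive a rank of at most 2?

Sorted (ascending): 349, 458, 458, 461, 472, 490, 492, 541
The 2 values of 458 occupy positions 2–3 → each gets rank 3.
Ranks ≤ 2: {1} → 1 value.

1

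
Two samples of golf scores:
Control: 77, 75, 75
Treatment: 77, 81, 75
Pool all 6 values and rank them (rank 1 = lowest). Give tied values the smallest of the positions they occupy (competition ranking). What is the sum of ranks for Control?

Sorted (ascending): 75, 75, 75, 77, 77, 81
The 3 values of 75 occupy positions 1–3 → each gets rank 1.
The 2 values of 77 occupy positions 4–5 → each gets rank 4.
Control values → pooled ranks: 77→4, 75→1, 75→1
Rank sum = 4 + 1 + 1 = 6

6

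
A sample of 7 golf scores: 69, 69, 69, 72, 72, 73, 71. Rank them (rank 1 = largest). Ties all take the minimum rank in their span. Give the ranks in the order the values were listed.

Sorted (descending): 73, 72, 72, 71, 69, 69, 69
The 2 values of 72 occupy positions 2–3 → each gets rank 2.
The 3 values of 69 occupy positions 5–7 → each gets rank 5.

5, 5, 5, 2, 2, 1, 4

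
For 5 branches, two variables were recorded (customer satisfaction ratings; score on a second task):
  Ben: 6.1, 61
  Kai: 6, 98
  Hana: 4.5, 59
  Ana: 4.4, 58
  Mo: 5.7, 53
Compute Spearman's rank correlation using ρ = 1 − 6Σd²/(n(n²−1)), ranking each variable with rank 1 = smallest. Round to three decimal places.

0.600

Ranks of variable 1: 5, 4, 2, 1, 3
Ranks of variable 2: 4, 5, 3, 2, 1
d = r₁ − r₂: 1, -1, -1, -1, 2
d²: 1, 1, 1, 1, 4; Σd² = 8
ρ = 1 − 6·8/(5·24) = 1 − 48/120 = 0.600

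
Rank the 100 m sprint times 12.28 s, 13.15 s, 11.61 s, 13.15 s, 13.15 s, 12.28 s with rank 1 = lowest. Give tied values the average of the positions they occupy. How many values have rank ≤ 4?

Sorted (ascending): 11.61, 12.28, 12.28, 13.15, 13.15, 13.15
The 2 values of 12.28 occupy positions 2–3 → average rank (2+3)/2 = 2.5.
The 3 values of 13.15 occupy positions 4–6 → average rank 5.
Ranks ≤ 4: {1, 2.5, 2.5} → 3 values.

3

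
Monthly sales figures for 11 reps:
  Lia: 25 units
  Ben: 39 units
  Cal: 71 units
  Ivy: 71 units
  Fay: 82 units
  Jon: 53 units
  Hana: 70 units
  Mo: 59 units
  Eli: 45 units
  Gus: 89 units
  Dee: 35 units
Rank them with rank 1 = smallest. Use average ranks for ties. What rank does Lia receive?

Sorted (ascending): 25, 35, 39, 45, 53, 59, 70, 71, 71, 82, 89
The 2 values of 71 occupy positions 8–9 → average rank (8+9)/2 = 8.5.
Lia has value 25 units → rank 1.

1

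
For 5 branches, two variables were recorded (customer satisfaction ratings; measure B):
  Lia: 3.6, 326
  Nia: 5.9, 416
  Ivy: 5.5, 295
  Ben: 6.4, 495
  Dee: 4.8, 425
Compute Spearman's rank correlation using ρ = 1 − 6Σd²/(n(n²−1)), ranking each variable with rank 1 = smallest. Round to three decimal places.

Ranks of variable 1: 1, 4, 3, 5, 2
Ranks of variable 2: 2, 3, 1, 5, 4
d = r₁ − r₂: -1, 1, 2, 0, -2
d²: 1, 1, 4, 0, 4; Σd² = 10
ρ = 1 − 6·10/(5·24) = 1 − 60/120 = 0.500

0.500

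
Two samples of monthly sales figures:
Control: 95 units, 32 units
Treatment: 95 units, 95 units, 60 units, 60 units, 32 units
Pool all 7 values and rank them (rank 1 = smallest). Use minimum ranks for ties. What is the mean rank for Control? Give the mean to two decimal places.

3.00

Sorted (ascending): 32, 32, 60, 60, 95, 95, 95
The 2 values of 32 occupy positions 1–2 → each gets rank 1.
The 2 values of 60 occupy positions 3–4 → each gets rank 3.
The 3 values of 95 occupy positions 5–7 → each gets rank 5.
Control values → pooled ranks: 95→5, 32→1
Mean rank = (5 + 1) / 2 = 3.00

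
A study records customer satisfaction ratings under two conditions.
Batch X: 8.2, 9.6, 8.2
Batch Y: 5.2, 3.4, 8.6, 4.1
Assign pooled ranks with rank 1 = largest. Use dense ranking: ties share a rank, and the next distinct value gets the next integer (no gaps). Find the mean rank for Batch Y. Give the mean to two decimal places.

Sorted (descending): 9.6, 8.6, 8.2, 8.2, 5.2, 4.1, 3.4
The 2 values of 8.2 share dense rank 3.
Remaining distinct values take the next consecutive integers.
Batch Y values → pooled ranks: 5.2→4, 3.4→6, 8.6→2, 4.1→5
Mean rank = (4 + 6 + 2 + 5) / 4 = 4.25

4.25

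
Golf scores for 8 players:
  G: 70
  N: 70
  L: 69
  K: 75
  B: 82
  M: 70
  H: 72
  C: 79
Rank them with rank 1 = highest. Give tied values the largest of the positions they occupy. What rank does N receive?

Sorted (descending): 82, 79, 75, 72, 70, 70, 70, 69
The 3 values of 70 occupy positions 5–7 → each gets rank 7.
N has value 70 → rank 7.

7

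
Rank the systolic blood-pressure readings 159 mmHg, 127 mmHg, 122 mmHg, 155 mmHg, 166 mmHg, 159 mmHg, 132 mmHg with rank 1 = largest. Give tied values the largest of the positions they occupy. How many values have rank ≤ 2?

Sorted (descending): 166, 159, 159, 155, 132, 127, 122
The 2 values of 159 occupy positions 2–3 → each gets rank 3.
Ranks ≤ 2: {1} → 1 value.

1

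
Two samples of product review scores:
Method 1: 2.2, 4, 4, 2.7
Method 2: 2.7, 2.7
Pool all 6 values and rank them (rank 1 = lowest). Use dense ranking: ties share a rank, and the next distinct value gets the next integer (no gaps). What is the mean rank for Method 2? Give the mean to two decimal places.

2.00

Sorted (ascending): 2.2, 2.7, 2.7, 2.7, 4, 4
The 3 values of 2.7 share dense rank 2.
The 2 values of 4 share dense rank 3.
Remaining distinct values take the next consecutive integers.
Method 2 values → pooled ranks: 2.7→2, 2.7→2
Mean rank = (2 + 2) / 2 = 2.00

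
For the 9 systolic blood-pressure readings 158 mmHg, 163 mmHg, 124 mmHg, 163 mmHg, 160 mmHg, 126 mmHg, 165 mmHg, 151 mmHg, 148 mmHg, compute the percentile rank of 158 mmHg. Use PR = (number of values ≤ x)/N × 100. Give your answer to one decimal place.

55.6

N = 9.
Strictly below 158: 4. Equal to 158: 1.
PR = 5/9 × 100 = 55.6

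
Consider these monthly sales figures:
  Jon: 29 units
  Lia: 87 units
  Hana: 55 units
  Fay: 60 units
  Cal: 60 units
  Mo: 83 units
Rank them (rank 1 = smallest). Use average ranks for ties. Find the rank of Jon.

1

Sorted (ascending): 29, 55, 60, 60, 83, 87
The 2 values of 60 occupy positions 3–4 → average rank (3+4)/2 = 3.5.
Jon has value 29 units → rank 1.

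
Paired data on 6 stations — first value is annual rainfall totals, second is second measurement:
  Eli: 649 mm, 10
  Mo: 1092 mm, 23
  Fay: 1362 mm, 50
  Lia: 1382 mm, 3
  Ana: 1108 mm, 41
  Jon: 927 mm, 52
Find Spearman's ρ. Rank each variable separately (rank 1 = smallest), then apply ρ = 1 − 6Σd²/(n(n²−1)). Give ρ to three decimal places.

-0.200

Ranks of variable 1: 1, 3, 5, 6, 4, 2
Ranks of variable 2: 2, 3, 5, 1, 4, 6
d = r₁ − r₂: -1, 0, 0, 5, 0, -4
d²: 1, 0, 0, 25, 0, 16; Σd² = 42
ρ = 1 − 6·42/(6·35) = 1 − 252/210 = -0.200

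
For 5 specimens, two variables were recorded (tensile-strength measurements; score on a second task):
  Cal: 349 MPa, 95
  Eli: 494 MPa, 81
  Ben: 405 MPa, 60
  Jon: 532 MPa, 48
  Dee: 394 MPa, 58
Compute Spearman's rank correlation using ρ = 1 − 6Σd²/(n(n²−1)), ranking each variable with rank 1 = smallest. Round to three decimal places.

-0.600

Ranks of variable 1: 1, 4, 3, 5, 2
Ranks of variable 2: 5, 4, 3, 1, 2
d = r₁ − r₂: -4, 0, 0, 4, 0
d²: 16, 0, 0, 16, 0; Σd² = 32
ρ = 1 − 6·32/(5·24) = 1 − 192/120 = -0.600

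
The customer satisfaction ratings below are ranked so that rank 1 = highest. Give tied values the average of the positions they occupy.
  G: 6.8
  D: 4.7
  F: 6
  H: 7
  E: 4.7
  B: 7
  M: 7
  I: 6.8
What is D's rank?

7.5

Sorted (descending): 7, 7, 7, 6.8, 6.8, 6, 4.7, 4.7
The 3 values of 7 occupy positions 1–3 → average rank 2.
The 2 values of 6.8 occupy positions 4–5 → average rank (4+5)/2 = 4.5.
The 2 values of 4.7 occupy positions 7–8 → average rank (7+8)/2 = 7.5.
D has value 4.7 → rank 7.5.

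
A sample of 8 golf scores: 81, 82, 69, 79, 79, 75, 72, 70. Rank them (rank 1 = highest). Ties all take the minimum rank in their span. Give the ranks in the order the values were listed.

2, 1, 8, 3, 3, 5, 6, 7

Sorted (descending): 82, 81, 79, 79, 75, 72, 70, 69
The 2 values of 79 occupy positions 3–4 → each gets rank 3.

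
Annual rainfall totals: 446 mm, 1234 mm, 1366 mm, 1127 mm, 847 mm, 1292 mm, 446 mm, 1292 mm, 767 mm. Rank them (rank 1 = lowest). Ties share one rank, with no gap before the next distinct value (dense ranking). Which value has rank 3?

Sorted (ascending): 446, 446, 767, 847, 1127, 1234, 1292, 1292, 1366
The 2 values of 446 share dense rank 1.
The 2 values of 1292 share dense rank 6.
Remaining distinct values take the next consecutive integers.
Rank 3 → value 847.

847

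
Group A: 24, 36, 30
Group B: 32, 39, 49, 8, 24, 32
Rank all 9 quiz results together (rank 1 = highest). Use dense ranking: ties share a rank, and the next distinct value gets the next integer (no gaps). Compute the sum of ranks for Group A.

Sorted (descending): 49, 39, 36, 32, 32, 30, 24, 24, 8
The 2 values of 32 share dense rank 4.
The 2 values of 24 share dense rank 6.
Remaining distinct values take the next consecutive integers.
Group A values → pooled ranks: 24→6, 36→3, 30→5
Rank sum = 6 + 3 + 5 = 14

14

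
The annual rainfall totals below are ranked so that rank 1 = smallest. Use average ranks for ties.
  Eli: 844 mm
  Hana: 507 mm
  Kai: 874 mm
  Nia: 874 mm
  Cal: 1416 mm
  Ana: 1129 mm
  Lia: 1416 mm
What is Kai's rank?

Sorted (ascending): 507, 844, 874, 874, 1129, 1416, 1416
The 2 values of 874 occupy positions 3–4 → average rank (3+4)/2 = 3.5.
The 2 values of 1416 occupy positions 6–7 → average rank (6+7)/2 = 6.5.
Kai has value 874 mm → rank 3.5.

3.5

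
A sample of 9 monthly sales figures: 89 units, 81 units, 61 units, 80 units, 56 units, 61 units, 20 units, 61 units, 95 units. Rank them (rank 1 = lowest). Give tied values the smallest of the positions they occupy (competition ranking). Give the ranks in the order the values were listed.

Sorted (ascending): 20, 56, 61, 61, 61, 80, 81, 89, 95
The 3 values of 61 occupy positions 3–5 → each gets rank 3.

8, 7, 3, 6, 2, 3, 1, 3, 9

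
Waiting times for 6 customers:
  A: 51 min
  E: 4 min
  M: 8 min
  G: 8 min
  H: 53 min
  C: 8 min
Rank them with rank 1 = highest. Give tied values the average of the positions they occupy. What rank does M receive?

4

Sorted (descending): 53, 51, 8, 8, 8, 4
The 3 values of 8 occupy positions 3–5 → average rank 4.
M has value 8 min → rank 4.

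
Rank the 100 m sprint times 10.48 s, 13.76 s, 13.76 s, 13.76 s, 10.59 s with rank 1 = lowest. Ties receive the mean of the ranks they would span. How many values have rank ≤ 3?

2

Sorted (ascending): 10.48, 10.59, 13.76, 13.76, 13.76
The 3 values of 13.76 occupy positions 3–5 → average rank 4.
Ranks ≤ 3: {1, 2} → 2 values.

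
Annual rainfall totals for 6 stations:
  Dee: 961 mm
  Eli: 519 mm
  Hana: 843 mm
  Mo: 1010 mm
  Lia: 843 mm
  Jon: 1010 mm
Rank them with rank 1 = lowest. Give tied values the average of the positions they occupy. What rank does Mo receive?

5.5

Sorted (ascending): 519, 843, 843, 961, 1010, 1010
The 2 values of 843 occupy positions 2–3 → average rank (2+3)/2 = 2.5.
The 2 values of 1010 occupy positions 5–6 → average rank (5+6)/2 = 5.5.
Mo has value 1010 mm → rank 5.5.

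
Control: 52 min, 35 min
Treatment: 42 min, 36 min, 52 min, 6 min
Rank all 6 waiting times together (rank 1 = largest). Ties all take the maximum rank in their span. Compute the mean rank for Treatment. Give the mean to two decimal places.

3.75

Sorted (descending): 52, 52, 42, 36, 35, 6
The 2 values of 52 occupy positions 1–2 → each gets rank 2.
Treatment values → pooled ranks: 42→3, 36→4, 52→2, 6→6
Mean rank = (3 + 4 + 2 + 6) / 4 = 3.75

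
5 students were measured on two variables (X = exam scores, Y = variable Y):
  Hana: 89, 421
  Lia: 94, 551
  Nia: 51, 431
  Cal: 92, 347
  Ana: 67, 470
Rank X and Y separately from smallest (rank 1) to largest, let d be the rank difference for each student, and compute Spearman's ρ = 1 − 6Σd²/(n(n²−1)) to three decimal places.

0.100

Ranks of variable 1: 3, 5, 1, 4, 2
Ranks of variable 2: 2, 5, 3, 1, 4
d = r₁ − r₂: 1, 0, -2, 3, -2
d²: 1, 0, 4, 9, 4; Σd² = 18
ρ = 1 − 6·18/(5·24) = 1 − 108/120 = 0.100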